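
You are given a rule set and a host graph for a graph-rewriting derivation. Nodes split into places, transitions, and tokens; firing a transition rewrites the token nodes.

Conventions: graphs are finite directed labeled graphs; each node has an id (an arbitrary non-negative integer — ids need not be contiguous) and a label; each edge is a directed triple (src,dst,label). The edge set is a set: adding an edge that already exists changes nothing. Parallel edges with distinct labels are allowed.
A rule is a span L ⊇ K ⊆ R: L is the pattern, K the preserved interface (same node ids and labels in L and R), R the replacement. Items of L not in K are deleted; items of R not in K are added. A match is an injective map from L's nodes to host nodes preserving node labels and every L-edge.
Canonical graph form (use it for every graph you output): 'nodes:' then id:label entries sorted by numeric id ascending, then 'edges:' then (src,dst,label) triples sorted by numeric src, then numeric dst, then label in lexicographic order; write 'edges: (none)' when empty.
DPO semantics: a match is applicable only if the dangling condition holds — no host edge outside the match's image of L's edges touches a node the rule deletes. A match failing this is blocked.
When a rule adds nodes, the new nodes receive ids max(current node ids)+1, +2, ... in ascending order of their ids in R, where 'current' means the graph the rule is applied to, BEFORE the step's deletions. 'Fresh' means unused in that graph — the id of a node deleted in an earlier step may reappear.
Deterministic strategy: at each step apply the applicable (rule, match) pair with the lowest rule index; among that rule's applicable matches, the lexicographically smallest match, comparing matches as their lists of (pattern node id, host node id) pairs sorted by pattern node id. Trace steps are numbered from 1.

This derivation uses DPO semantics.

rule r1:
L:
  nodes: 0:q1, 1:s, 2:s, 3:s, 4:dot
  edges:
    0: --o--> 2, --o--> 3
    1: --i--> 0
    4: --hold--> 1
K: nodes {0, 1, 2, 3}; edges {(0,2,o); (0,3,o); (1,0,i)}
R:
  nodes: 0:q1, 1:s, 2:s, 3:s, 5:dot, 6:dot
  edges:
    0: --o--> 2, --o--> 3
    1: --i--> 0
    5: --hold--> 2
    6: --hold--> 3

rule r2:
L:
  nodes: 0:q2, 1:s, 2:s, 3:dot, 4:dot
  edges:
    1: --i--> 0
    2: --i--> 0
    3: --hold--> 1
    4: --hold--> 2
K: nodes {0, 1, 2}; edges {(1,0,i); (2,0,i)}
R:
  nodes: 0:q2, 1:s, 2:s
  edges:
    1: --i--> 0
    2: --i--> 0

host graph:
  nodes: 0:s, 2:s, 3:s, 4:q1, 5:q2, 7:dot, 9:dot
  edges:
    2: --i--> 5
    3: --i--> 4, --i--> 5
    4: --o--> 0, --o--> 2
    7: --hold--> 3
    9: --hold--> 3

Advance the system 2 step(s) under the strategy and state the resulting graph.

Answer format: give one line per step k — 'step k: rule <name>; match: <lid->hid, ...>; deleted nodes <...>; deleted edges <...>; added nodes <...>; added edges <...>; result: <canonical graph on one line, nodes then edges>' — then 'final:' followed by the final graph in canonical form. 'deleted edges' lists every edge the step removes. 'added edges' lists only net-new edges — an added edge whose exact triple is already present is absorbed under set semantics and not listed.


step 1: rule r1; match: 0->4, 1->3, 2->0, 3->2, 4->7; deleted nodes 7; deleted edges (7,3,hold); added nodes 10, 11; added edges (10,0,hold); (11,2,hold); result: nodes: 0:s, 2:s, 3:s, 4:q1, 5:q2, 9:dot, 10:dot, 11:dot edges: (2,5,i); (3,4,i); (3,5,i); (4,0,o); (4,2,o); (9,3,hold); (10,0,hold); (11,2,hold)
step 2: rule r1; match: 0->4, 1->3, 2->0, 3->2, 4->9; deleted nodes 9; deleted edges (9,3,hold); added nodes 12, 13; added edges (12,0,hold); (13,2,hold); result: nodes: 0:s, 2:s, 3:s, 4:q1, 5:q2, 10:dot, 11:dot, 12:dot, 13:dot edges: (2,5,i); (3,4,i); (3,5,i); (4,0,o); (4,2,o); (10,0,hold); (11,2,hold); (12,0,hold); (13,2,hold)
final:
nodes: 0:s, 2:s, 3:s, 4:q1, 5:q2, 10:dot, 11:dot, 12:dot, 13:dot
edges: (2,5,i); (3,4,i); (3,5,i); (4,0,o); (4,2,o); (10,0,hold); (11,2,hold); (12,0,hold); (13,2,hold)


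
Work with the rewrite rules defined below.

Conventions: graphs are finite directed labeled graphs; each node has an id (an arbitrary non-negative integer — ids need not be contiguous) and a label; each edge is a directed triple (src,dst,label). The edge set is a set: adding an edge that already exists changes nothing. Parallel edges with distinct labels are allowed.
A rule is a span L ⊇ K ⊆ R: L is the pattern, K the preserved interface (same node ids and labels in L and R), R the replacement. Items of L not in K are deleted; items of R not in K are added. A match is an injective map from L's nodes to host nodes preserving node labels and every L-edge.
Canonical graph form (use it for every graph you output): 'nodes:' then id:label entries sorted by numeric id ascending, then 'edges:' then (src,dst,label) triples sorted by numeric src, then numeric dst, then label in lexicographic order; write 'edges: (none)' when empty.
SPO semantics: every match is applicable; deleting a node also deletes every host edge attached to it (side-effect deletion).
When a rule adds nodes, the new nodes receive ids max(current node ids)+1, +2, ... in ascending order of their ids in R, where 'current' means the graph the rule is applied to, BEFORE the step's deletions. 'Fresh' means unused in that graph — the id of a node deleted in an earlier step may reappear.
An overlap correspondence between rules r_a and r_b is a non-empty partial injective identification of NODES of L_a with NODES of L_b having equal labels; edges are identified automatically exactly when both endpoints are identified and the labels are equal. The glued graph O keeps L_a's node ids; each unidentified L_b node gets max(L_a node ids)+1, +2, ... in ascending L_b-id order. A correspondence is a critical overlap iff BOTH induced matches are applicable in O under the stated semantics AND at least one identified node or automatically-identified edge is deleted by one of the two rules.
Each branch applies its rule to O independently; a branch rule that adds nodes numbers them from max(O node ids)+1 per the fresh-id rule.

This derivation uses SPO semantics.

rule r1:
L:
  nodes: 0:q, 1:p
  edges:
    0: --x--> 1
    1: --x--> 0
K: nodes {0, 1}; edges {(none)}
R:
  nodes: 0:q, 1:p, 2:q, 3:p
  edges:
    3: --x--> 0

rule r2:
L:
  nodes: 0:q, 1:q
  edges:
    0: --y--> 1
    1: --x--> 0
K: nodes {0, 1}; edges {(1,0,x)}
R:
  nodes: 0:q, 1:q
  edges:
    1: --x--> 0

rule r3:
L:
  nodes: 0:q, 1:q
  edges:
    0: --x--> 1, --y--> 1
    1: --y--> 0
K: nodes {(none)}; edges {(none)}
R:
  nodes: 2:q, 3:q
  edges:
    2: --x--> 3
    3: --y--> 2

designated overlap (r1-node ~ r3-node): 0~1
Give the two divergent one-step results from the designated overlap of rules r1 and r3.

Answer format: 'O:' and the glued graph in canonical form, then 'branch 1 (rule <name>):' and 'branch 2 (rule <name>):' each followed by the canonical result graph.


O:
nodes: 0:q, 1:p, 2:q
edges: (0,1,x); (0,2,y); (1,0,x); (2,0,x); (2,0,y)
branch 1 (rule r1):
nodes: 0:q, 1:p, 2:q, 3:q, 4:p
edges: (0,2,y); (2,0,x); (2,0,y); (4,0,x)
branch 2 (rule r3):
nodes: 1:p, 3:q, 4:q
edges: (3,4,x); (4,3,y)


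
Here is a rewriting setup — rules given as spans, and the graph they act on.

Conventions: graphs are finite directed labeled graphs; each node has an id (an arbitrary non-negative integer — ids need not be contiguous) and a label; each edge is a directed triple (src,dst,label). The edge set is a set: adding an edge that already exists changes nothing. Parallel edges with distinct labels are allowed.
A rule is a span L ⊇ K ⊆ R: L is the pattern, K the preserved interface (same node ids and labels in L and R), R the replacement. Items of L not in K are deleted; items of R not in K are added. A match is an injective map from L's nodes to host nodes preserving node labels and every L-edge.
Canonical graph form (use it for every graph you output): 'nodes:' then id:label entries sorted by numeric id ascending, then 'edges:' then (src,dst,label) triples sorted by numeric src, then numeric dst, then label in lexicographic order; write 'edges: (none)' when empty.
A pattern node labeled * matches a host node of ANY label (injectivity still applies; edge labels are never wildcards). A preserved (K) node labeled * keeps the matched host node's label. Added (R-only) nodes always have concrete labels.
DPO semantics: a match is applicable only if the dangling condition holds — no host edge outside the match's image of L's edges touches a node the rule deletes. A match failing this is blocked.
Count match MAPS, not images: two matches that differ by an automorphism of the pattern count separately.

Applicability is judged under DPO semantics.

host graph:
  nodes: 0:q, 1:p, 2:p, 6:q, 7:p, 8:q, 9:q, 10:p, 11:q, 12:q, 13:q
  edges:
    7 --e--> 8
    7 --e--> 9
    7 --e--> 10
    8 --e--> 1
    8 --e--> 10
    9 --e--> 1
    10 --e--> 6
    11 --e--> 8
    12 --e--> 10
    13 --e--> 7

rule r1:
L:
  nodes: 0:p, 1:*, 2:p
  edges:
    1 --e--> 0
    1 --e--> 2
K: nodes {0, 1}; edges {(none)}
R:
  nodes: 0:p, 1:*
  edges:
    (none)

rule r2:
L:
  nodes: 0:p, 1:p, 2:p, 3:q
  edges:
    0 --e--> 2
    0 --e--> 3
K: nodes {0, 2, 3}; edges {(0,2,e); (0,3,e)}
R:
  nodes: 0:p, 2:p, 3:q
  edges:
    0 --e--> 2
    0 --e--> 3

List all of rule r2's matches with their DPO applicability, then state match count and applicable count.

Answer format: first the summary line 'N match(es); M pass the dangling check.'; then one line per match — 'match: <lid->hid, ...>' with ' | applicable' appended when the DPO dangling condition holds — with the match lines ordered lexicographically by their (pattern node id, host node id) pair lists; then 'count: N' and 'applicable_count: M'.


4 match(es); 2 pass the dangling check.
match: 0->7, 1->1, 2->10, 3->8
match: 0->7, 1->1, 2->10, 3->9
match: 0->7, 1->2, 2->10, 3->8 | applicable
match: 0->7, 1->2, 2->10, 3->9 | applicable
count: 4
applicable_count: 2


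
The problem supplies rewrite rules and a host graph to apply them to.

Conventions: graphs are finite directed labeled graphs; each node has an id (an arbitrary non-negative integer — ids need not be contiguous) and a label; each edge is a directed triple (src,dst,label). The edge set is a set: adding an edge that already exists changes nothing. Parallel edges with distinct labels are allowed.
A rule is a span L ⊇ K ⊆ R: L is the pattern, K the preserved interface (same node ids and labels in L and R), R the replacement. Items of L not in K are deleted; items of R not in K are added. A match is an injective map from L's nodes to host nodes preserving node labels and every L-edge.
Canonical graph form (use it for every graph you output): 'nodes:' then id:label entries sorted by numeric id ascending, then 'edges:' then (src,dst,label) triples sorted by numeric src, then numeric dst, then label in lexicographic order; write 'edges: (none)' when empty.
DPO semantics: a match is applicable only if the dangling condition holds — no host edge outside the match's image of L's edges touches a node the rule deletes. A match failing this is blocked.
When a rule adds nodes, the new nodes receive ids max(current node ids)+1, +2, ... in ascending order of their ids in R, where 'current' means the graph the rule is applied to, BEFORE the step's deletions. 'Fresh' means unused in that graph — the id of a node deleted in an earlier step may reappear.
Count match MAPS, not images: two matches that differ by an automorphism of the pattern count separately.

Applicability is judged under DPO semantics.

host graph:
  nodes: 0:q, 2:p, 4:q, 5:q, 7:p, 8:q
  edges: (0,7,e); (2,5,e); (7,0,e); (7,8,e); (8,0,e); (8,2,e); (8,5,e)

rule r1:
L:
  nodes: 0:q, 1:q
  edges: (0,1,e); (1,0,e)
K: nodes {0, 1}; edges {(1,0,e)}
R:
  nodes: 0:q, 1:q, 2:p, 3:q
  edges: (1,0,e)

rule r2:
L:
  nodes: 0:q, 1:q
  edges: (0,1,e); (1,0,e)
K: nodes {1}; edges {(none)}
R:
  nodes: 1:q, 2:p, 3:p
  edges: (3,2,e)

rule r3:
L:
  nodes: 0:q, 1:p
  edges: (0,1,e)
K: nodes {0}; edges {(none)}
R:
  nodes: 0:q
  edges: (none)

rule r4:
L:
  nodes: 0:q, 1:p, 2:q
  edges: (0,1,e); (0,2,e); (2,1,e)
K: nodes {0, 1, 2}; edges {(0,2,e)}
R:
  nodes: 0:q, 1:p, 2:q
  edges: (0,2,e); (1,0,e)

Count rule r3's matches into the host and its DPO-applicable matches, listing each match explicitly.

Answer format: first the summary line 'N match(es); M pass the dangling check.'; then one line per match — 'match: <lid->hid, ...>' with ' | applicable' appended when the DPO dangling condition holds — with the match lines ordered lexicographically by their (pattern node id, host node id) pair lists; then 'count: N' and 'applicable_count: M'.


2 match(es); 0 pass the dangling check.
match: 0->0, 1->7
match: 0->8, 1->2
count: 2
applicable_count: 0


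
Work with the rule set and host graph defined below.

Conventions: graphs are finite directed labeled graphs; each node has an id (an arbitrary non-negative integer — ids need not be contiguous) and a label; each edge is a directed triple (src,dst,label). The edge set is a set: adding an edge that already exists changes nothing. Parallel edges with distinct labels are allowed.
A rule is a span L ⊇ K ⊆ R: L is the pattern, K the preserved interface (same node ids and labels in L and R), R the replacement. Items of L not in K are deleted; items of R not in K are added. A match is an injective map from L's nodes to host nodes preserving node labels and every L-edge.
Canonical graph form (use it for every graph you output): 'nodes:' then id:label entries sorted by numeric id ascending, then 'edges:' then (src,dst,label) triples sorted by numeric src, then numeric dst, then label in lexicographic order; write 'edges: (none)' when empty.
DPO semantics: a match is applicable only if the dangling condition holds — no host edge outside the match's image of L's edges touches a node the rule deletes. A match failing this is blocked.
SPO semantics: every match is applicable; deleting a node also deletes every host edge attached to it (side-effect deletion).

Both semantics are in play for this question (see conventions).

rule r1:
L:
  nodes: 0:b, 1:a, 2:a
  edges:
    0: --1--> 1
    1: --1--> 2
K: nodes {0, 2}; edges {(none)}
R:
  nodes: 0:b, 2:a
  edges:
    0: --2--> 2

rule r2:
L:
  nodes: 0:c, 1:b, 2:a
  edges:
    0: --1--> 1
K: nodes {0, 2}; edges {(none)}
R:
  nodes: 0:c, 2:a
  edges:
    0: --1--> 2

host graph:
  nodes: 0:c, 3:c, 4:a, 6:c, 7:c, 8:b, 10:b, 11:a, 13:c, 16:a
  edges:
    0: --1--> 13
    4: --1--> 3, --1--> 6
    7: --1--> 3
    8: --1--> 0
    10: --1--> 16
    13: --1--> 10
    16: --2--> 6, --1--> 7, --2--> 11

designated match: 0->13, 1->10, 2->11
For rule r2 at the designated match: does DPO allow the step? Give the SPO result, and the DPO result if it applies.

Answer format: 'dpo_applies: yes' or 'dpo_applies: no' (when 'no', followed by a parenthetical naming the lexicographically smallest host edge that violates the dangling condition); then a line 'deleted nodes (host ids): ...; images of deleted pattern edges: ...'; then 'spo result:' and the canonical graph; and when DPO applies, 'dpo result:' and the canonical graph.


dpo_applies: no
(the rule deletes node 10, which keeps host edge (10,16,1) outside the match image — the dangling condition fails, DPO blocks; SPO proceeds and side-deletes such edges)
deleted nodes (host ids): 10; images of deleted pattern edges: (13,10,1)
spo result:
nodes: 0:c, 3:c, 4:a, 6:c, 7:c, 8:b, 11:a, 13:c, 16:a
edges: (0,13,1); (4,3,1); (4,6,1); (7,3,1); (8,0,1); (13,11,1); (16,6,2); (16,7,1); (16,11,2)


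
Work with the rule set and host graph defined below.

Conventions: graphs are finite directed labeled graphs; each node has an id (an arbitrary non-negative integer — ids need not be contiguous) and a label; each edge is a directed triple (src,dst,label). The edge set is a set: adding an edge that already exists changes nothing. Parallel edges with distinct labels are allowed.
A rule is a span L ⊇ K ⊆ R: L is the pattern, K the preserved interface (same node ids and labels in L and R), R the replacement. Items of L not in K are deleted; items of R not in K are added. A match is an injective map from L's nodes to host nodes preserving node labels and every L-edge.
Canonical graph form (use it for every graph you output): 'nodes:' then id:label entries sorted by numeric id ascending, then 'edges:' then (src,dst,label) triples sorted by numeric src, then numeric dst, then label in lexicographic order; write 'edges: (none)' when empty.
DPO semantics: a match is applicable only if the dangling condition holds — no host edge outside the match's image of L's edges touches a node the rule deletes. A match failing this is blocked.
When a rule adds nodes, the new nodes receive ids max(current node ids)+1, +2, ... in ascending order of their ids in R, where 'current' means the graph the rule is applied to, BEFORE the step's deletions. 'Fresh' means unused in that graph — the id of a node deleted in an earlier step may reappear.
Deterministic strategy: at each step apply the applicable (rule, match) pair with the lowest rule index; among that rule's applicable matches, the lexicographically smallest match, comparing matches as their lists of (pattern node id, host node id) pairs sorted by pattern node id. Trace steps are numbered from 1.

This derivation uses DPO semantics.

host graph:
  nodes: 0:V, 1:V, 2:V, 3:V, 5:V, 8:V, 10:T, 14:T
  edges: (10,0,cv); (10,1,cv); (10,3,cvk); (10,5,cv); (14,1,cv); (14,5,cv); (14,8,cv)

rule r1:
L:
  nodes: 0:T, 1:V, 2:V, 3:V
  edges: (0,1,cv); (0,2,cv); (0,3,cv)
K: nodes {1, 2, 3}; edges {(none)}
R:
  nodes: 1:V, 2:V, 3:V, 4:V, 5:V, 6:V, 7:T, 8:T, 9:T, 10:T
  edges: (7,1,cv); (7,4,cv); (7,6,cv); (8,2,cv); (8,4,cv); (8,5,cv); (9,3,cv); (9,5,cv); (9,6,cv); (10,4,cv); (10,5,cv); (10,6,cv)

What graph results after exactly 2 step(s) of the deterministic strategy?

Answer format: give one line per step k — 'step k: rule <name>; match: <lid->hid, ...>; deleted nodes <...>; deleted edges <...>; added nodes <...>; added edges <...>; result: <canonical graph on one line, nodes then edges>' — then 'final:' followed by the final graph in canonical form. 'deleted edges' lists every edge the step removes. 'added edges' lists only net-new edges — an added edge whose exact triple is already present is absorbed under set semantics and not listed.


step 1: rule r1; match: 0->14, 1->1, 2->5, 3->8; deleted nodes 14; deleted edges (14,1,cv); (14,5,cv); (14,8,cv); added nodes 15, 16, 17, 18, 19, 20, 21; added edges (18,1,cv); (18,15,cv); (18,17,cv); (19,5,cv); (19,15,cv); (19,16,cv); (20,8,cv); (20,16,cv); (20,17,cv); (21,15,cv); (21,16,cv); (21,17,cv); result: nodes: 0:V, 1:V, 2:V, 3:V, 5:V, 8:V, 10:T, 15:V, 16:V, 17:V, 18:T, 19:T, 20:T, 21:T edges: (10,0,cv); (10,1,cv); (10,3,cvk); (10,5,cv); (18,1,cv); (18,15,cv); (18,17,cv); (19,5,cv); (19,15,cv); (19,16,cv); (20,8,cv); (20,16,cv); (20,17,cv); (21,15,cv); (21,16,cv); (21,17,cv)
step 2: rule r1; match: 0->18, 1->1, 2->15, 3->17; deleted nodes 18; deleted edges (18,1,cv); (18,15,cv); (18,17,cv); added nodes 22, 23, 24, 25, 26, 27, 28; added edges (25,1,cv); (25,22,cv); (25,24,cv); (26,15,cv); (26,22,cv); (26,23,cv); (27,17,cv); (27,23,cv); (27,24,cv); (28,22,cv); (28,23,cv); (28,24,cv); result: nodes: 0:V, 1:V, 2:V, 3:V, 5:V, 8:V, 10:T, 15:V, 16:V, 17:V, 19:T, 20:T, 21:T, 22:V, 23:V, 24:V, 25:T, 26:T, 27:T, 28:T edges: (10,0,cv); (10,1,cv); (10,3,cvk); (10,5,cv); (19,5,cv); (19,15,cv); (19,16,cv); (20,8,cv); (20,16,cv); (20,17,cv); (21,15,cv); (21,16,cv); (21,17,cv); (25,1,cv); (25,22,cv); (25,24,cv); (26,15,cv); (26,22,cv); (26,23,cv); (27,17,cv); (27,23,cv); (27,24,cv); (28,22,cv); (28,23,cv); (28,24,cv)
final:
nodes: 0:V, 1:V, 2:V, 3:V, 5:V, 8:V, 10:T, 15:V, 16:V, 17:V, 19:T, 20:T, 21:T, 22:V, 23:V, 24:V, 25:T, 26:T, 27:T, 28:T
edges: (10,0,cv); (10,1,cv); (10,3,cvk); (10,5,cv); (19,5,cv); (19,15,cv); (19,16,cv); (20,8,cv); (20,16,cv); (20,17,cv); (21,15,cv); (21,16,cv); (21,17,cv); (25,1,cv); (25,22,cv); (25,24,cv); (26,15,cv); (26,22,cv); (26,23,cv); (27,17,cv); (27,23,cv); (27,24,cv); (28,22,cv); (28,23,cv); (28,24,cv)


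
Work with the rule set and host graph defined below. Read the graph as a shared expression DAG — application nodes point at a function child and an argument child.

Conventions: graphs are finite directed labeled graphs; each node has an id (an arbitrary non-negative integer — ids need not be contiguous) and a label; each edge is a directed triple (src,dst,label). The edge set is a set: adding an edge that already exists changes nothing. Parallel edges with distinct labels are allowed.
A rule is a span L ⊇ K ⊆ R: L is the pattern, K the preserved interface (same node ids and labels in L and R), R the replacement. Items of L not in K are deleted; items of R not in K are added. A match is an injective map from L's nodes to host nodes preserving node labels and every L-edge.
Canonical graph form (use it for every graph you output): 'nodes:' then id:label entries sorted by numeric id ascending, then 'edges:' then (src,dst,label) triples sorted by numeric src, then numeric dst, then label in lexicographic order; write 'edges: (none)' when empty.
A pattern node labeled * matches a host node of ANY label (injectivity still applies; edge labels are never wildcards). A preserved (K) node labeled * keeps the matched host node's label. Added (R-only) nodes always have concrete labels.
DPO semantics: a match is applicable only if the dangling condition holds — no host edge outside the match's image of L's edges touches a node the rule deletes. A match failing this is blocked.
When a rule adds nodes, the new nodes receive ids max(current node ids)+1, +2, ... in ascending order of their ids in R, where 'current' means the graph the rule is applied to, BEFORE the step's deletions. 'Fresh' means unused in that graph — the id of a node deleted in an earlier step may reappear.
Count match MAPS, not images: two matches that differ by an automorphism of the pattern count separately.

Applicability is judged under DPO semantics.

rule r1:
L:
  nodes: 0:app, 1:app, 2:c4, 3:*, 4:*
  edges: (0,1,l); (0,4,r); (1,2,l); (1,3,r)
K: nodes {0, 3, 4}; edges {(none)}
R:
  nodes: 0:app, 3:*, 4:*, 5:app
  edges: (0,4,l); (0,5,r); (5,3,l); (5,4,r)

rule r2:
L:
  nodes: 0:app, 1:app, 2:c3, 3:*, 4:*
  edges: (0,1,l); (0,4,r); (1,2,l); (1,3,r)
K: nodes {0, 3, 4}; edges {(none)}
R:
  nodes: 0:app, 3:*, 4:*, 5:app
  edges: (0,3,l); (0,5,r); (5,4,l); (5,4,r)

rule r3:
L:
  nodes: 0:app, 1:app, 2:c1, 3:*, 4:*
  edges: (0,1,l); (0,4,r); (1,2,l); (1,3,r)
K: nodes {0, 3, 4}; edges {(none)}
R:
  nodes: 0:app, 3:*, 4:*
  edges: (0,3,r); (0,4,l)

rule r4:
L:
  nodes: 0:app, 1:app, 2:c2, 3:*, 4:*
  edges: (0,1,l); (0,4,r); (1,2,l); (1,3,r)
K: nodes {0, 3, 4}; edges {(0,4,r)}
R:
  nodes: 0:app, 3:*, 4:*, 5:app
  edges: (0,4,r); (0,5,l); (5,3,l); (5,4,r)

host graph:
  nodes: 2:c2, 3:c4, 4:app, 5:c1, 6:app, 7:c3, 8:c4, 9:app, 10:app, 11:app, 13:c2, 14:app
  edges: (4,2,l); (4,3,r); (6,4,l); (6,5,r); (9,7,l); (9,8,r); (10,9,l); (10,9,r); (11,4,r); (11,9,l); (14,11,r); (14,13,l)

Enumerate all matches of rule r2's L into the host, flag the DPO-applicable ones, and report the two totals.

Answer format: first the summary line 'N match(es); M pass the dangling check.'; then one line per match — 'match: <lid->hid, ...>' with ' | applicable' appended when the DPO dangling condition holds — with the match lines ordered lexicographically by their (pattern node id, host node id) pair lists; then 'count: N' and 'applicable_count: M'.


1 match(es); 0 pass the dangling check.
match: 0->11, 1->9, 2->7, 3->8, 4->4
count: 1
applicable_count: 0


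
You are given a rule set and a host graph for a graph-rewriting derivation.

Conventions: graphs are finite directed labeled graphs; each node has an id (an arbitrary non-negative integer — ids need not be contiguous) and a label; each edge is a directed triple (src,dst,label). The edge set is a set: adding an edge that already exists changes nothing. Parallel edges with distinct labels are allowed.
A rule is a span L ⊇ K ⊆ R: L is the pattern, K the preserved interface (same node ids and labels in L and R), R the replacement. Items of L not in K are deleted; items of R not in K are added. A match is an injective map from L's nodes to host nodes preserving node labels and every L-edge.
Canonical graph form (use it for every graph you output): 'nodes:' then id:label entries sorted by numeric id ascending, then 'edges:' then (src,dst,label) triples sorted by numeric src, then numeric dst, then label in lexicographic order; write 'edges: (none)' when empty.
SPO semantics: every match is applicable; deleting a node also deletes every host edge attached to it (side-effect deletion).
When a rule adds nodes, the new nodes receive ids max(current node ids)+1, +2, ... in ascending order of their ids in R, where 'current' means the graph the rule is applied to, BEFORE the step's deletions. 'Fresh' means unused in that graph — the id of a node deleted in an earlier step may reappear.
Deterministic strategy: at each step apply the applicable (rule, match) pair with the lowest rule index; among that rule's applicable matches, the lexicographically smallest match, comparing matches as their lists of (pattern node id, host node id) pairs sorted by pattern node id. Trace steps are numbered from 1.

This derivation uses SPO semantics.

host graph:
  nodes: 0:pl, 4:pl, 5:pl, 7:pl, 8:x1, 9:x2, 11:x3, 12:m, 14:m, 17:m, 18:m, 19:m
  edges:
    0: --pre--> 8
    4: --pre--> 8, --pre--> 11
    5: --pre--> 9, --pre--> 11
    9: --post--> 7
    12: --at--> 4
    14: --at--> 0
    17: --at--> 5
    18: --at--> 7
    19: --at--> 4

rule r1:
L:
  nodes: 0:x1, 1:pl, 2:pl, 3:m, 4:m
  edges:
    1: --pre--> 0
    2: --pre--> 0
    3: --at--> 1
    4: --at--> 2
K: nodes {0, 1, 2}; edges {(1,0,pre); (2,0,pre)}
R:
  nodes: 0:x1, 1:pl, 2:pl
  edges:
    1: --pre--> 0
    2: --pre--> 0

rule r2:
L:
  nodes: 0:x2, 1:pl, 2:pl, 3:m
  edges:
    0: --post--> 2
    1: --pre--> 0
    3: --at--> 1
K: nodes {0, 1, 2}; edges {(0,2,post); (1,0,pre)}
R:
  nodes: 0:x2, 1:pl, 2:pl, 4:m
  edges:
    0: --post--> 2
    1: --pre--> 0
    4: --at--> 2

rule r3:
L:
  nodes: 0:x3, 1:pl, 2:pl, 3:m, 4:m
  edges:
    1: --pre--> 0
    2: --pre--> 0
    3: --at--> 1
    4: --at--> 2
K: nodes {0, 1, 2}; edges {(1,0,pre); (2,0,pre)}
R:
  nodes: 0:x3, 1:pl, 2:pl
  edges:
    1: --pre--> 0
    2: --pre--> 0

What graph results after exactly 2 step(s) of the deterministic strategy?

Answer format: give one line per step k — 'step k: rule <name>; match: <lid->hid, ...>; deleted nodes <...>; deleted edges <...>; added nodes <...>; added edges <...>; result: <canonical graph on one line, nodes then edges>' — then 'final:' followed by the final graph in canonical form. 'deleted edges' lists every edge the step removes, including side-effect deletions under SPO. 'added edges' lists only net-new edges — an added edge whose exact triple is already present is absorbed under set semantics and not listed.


step 1: rule r1; match: 0->8, 1->0, 2->4, 3->14, 4->12; deleted nodes 12, 14; deleted edges (12,4,at); (14,0,at); added nodes (none); added edges (none); result: nodes: 0:pl, 4:pl, 5:pl, 7:pl, 8:x1, 9:x2, 11:x3, 17:m, 18:m, 19:m edges: (0,8,pre); (4,8,pre); (4,11,pre); (5,9,pre); (5,11,pre); (9,7,post); (17,5,at); (18,7,at); (19,4,at)
step 2: rule r2; match: 0->9, 1->5, 2->7, 3->17; deleted nodes 17; deleted edges (17,5,at); added nodes 20; added edges (20,7,at); result: nodes: 0:pl, 4:pl, 5:pl, 7:pl, 8:x1, 9:x2, 11:x3, 18:m, 19:m, 20:m edges: (0,8,pre); (4,8,pre); (4,11,pre); (5,9,pre); (5,11,pre); (9,7,post); (18,7,at); (19,4,at); (20,7,at)
final:
nodes: 0:pl, 4:pl, 5:pl, 7:pl, 8:x1, 9:x2, 11:x3, 18:m, 19:m, 20:m
edges: (0,8,pre); (4,8,pre); (4,11,pre); (5,9,pre); (5,11,pre); (9,7,post); (18,7,at); (19,4,at); (20,7,at)


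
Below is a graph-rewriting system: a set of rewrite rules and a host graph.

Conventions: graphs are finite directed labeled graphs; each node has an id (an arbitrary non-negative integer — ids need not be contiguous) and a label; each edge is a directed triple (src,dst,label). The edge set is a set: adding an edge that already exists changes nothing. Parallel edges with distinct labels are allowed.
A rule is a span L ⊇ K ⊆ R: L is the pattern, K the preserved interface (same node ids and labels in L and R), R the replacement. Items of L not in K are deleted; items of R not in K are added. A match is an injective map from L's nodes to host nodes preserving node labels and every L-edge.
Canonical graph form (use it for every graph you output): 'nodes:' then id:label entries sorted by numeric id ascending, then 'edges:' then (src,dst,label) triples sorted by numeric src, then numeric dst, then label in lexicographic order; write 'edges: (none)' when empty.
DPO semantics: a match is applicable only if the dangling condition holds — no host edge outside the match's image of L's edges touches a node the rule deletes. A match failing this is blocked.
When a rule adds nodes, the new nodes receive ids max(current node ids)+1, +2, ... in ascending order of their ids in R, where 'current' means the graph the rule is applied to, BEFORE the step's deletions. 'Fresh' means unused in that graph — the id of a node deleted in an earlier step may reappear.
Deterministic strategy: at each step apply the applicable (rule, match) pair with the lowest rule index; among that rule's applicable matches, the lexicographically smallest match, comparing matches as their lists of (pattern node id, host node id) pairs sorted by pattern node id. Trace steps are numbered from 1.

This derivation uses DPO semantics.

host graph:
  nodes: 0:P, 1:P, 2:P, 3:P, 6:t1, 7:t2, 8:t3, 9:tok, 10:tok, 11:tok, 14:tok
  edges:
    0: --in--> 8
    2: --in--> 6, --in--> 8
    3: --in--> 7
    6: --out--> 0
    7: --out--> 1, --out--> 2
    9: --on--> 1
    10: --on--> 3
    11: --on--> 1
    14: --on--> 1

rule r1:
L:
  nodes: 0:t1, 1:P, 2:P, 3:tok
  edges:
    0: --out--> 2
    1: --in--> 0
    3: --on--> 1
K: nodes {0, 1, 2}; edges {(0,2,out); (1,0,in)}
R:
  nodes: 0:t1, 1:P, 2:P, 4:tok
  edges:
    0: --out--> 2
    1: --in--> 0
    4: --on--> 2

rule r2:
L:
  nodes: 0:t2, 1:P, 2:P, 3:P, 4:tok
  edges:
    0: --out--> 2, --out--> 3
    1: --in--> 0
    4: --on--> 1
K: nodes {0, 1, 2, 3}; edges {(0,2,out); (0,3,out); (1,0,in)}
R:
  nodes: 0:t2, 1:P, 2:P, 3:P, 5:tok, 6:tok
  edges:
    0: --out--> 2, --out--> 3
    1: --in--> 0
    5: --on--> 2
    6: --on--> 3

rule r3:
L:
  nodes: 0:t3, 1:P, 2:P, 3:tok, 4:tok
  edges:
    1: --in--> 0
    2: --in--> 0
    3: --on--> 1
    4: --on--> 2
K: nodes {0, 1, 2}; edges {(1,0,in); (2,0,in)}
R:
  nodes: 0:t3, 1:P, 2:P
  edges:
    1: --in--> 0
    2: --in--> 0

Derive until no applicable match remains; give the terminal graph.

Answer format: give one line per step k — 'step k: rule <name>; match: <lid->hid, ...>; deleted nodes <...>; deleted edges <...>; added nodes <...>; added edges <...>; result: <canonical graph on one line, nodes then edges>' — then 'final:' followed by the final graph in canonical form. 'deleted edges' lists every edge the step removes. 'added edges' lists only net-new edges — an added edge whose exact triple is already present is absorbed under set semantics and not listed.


step 1: rule r2; match: 0->7, 1->3, 2->1, 3->2, 4->10; deleted nodes 10; deleted edges (10,3,on); added nodes 15, 16; added edges (15,1,on); (16,2,on); result: nodes: 0:P, 1:P, 2:P, 3:P, 6:t1, 7:t2, 8:t3, 9:tok, 11:tok, 14:tok, 15:tok, 16:tok edges: (0,8,in); (2,6,in); (2,8,in); (3,7,in); (6,0,out); (7,1,out); (7,2,out); (9,1,on); (11,1,on); (14,1,on); (15,1,on); (16,2,on)
step 2: rule r1; match: 0->6, 1->2, 2->0, 3->16; deleted nodes 16; deleted edges (16,2,on); added nodes 17; added edges (17,0,on); result: nodes: 0:P, 1:P, 2:P, 3:P, 6:t1, 7:t2, 8:t3, 9:tok, 11:tok, 14:tok, 15:tok, 17:tok edges: (0,8,in); (2,6,in); (2,8,in); (3,7,in); (6,0,out); (7,1,out); (7,2,out); (9,1,on); (11,1,on); (14,1,on); (15,1,on); (17,0,on)
final:
nodes: 0:P, 1:P, 2:P, 3:P, 6:t1, 7:t2, 8:t3, 9:tok, 11:tok, 14:tok, 15:tok, 17:tok
edges: (0,8,in); (2,6,in); (2,8,in); (3,7,in); (6,0,out); (7,1,out); (7,2,out); (9,1,on); (11,1,on); (14,1,on); (15,1,on); (17,0,on)


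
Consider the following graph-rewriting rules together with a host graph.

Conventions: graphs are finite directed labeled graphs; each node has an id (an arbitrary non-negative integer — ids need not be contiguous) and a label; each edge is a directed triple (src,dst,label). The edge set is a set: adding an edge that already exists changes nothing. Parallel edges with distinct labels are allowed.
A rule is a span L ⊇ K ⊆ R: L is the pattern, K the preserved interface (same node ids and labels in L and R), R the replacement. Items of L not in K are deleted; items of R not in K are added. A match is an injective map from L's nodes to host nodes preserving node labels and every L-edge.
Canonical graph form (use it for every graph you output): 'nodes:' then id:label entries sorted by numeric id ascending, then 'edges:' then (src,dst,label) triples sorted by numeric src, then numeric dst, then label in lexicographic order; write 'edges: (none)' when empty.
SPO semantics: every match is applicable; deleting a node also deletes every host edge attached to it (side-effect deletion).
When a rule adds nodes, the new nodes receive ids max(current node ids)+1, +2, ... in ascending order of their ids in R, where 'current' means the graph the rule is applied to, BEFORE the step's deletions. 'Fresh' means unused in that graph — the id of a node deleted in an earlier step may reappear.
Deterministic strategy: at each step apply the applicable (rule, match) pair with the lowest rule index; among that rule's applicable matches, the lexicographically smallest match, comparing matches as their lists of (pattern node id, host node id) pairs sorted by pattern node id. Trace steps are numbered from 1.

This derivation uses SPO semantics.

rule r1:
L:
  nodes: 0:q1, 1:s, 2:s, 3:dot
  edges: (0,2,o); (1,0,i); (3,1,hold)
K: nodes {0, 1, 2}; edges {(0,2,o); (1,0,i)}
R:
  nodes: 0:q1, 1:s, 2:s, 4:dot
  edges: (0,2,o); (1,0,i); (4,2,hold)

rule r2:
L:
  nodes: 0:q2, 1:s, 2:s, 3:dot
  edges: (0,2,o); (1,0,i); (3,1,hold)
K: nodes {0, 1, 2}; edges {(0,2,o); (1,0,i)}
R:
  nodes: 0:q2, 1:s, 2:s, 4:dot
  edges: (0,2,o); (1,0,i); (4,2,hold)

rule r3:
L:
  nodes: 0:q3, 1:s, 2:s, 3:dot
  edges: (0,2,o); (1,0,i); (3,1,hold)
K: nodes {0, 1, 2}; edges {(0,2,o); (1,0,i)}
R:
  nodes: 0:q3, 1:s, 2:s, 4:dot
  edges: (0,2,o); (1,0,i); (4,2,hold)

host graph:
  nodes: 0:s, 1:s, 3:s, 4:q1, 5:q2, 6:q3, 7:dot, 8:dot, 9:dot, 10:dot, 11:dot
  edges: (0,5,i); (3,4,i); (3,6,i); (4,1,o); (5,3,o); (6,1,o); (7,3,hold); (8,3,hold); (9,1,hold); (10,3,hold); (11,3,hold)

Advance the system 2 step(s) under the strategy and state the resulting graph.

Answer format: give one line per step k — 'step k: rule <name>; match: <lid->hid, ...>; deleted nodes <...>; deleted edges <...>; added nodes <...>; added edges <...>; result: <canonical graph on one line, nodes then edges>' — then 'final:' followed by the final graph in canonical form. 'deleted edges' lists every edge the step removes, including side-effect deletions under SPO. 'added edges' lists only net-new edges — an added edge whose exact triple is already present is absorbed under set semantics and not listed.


step 1: rule r1; match: 0->4, 1->3, 2->1, 3->7; deleted nodes 7; deleted edges (7,3,hold); added nodes 12; added edges (12,1,hold); result: nodes: 0:s, 1:s, 3:s, 4:q1, 5:q2, 6:q3, 8:dot, 9:dot, 10:dot, 11:dot, 12:dot edges: (0,5,i); (3,4,i); (3,6,i); (4,1,o); (5,3,o); (6,1,o); (8,3,hold); (9,1,hold); (10,3,hold); (11,3,hold); (12,1,hold)
step 2: rule r1; match: 0->4, 1->3, 2->1, 3->8; deleted nodes 8; deleted edges (8,3,hold); added nodes 13; added edges (13,1,hold); result: nodes: 0:s, 1:s, 3:s, 4:q1, 5:q2, 6:q3, 9:dot, 10:dot, 11:dot, 12:dot, 13:dot edges: (0,5,i); (3,4,i); (3,6,i); (4,1,o); (5,3,o); (6,1,o); (9,1,hold); (10,3,hold); (11,3,hold); (12,1,hold); (13,1,hold)
final:
nodes: 0:s, 1:s, 3:s, 4:q1, 5:q2, 6:q3, 9:dot, 10:dot, 11:dot, 12:dot, 13:dot
edges: (0,5,i); (3,4,i); (3,6,i); (4,1,o); (5,3,o); (6,1,o); (9,1,hold); (10,3,hold); (11,3,hold); (12,1,hold); (13,1,hold)


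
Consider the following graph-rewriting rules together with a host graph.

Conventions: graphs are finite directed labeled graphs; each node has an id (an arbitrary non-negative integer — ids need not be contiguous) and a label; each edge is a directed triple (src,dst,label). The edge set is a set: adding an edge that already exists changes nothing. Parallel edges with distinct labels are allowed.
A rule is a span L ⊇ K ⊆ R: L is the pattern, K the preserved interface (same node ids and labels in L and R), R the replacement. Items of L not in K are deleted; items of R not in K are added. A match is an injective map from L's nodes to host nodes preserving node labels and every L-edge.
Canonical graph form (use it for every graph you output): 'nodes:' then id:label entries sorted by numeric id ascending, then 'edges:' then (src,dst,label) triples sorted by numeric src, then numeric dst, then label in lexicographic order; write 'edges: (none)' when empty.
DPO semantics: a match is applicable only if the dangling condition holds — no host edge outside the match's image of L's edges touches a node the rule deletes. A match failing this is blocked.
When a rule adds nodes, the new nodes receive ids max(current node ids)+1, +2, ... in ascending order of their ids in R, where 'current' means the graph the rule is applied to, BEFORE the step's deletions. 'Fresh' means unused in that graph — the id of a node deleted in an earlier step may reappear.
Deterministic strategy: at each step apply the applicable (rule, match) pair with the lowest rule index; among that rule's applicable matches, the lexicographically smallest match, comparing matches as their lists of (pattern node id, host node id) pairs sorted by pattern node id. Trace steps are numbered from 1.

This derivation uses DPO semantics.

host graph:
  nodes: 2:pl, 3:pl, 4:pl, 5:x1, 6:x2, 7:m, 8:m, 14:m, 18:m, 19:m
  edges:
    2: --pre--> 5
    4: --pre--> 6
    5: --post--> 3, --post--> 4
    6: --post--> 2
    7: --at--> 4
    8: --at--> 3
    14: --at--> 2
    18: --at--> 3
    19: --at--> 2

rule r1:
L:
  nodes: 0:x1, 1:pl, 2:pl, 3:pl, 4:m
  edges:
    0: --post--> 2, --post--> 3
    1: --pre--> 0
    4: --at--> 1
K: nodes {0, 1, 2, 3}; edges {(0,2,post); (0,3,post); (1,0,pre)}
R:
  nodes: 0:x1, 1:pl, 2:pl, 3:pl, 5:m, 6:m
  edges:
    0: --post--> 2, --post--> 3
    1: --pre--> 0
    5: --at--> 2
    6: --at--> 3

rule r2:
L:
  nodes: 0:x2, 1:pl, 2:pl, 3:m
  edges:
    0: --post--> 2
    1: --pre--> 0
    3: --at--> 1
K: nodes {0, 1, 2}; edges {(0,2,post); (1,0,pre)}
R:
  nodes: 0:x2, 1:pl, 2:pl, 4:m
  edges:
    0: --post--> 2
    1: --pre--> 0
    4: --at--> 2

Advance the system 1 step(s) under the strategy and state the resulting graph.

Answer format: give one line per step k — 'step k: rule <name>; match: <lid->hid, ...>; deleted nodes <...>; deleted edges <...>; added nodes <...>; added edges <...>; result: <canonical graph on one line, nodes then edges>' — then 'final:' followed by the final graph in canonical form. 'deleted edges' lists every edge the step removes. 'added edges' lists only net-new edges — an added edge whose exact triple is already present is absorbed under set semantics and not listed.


step 1: rule r1; match: 0->5, 1->2, 2->3, 3->4, 4->14; deleted nodes 14; deleted edges (14,2,at); added nodes 20, 21; added edges (20,3,at); (21,4,at); result: nodes: 2:pl, 3:pl, 4:pl, 5:x1, 6:x2, 7:m, 8:m, 18:m, 19:m, 20:m, 21:m edges: (2,5,pre); (4,6,pre); (5,3,post); (5,4,post); (6,2,post); (7,4,at); (8,3,at); (18,3,at); (19,2,at); (20,3,at); (21,4,at)
final:
nodes: 2:pl, 3:pl, 4:pl, 5:x1, 6:x2, 7:m, 8:m, 18:m, 19:m, 20:m, 21:m
edges: (2,5,pre); (4,6,pre); (5,3,post); (5,4,post); (6,2,post); (7,4,at); (8,3,at); (18,3,at); (19,2,at); (20,3,at); (21,4,at)


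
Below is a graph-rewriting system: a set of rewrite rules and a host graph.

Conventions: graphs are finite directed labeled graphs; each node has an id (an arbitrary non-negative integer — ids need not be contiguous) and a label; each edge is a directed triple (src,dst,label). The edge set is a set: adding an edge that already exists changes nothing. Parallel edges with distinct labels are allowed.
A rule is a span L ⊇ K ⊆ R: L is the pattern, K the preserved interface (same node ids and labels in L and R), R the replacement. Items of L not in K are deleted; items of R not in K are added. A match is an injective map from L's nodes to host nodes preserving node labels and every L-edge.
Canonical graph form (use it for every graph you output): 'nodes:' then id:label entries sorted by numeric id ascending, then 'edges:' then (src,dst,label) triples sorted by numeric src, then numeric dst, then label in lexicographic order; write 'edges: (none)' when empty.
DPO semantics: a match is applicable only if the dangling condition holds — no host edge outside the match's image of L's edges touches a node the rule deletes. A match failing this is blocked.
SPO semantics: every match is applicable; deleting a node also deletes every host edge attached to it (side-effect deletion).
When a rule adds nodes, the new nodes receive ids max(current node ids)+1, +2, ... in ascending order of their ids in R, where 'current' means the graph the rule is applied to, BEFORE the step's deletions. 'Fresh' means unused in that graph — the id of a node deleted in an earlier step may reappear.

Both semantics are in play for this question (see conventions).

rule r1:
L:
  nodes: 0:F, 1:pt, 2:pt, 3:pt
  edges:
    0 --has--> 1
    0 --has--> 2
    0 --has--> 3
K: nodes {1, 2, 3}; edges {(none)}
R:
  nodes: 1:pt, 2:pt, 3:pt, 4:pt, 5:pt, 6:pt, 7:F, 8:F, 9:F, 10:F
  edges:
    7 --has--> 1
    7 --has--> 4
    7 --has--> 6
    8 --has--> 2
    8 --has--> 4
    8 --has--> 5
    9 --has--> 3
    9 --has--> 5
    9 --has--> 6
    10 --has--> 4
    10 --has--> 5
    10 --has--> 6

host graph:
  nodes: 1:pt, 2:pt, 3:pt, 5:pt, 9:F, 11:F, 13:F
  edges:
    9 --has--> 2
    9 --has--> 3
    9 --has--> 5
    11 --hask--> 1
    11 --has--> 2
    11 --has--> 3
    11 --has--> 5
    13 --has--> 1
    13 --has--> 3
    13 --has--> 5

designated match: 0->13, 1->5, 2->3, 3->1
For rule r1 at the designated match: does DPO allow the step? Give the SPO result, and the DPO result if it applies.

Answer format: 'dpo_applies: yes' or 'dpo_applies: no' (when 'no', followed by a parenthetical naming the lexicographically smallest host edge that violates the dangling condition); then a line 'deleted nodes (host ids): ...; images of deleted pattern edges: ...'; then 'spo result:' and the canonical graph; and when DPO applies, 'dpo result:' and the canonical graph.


dpo_applies: yes
deleted nodes (host ids): 13; images of deleted pattern edges: (13,1,has); (13,3,has); (13,5,has)
spo result:
nodes: 1:pt, 2:pt, 3:pt, 5:pt, 9:F, 11:F, 14:pt, 15:pt, 16:pt, 17:F, 18:F, 19:F, 20:F
edges: (9,2,has); (9,3,has); (9,5,has); (11,1,hask); (11,2,has); (11,3,has); (11,5,has); (17,5,has); (17,14,has); (17,16,has); (18,3,has); (18,14,has); (18,15,has); (19,1,has); (19,15,has); (19,16,has); (20,14,has); (20,15,has); (20,16,has)
dpo result:
nodes: 1:pt, 2:pt, 3:pt, 5:pt, 9:F, 11:F, 14:pt, 15:pt, 16:pt, 17:F, 18:F, 19:F, 20:F
edges: (9,2,has); (9,3,has); (9,5,has); (11,1,hask); (11,2,has); (11,3,has); (11,5,has); (17,5,has); (17,14,has); (17,16,has); (18,3,has); (18,14,has); (18,15,has); (19,1,has); (19,15,has); (19,16,has); (20,14,has); (20,15,has); (20,16,has)
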